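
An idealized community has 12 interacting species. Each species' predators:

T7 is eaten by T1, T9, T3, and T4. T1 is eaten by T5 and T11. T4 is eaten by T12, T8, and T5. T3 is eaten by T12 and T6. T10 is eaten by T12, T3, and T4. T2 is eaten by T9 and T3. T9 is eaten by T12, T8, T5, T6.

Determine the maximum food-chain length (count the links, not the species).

One longest chain: T7 → T1 → T11.
It has 3 species and 2 links.

2 links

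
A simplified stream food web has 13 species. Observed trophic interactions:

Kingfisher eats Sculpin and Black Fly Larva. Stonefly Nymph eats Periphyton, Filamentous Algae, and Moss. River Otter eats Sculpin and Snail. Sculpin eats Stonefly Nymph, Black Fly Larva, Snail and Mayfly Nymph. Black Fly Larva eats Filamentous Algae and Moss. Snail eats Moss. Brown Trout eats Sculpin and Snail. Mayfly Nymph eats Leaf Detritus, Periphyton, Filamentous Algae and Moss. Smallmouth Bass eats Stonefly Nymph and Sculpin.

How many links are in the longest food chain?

3 links

One longest chain: Moss → Black Fly Larva → Sculpin → Smallmouth Bass.
It has 4 species and 3 links.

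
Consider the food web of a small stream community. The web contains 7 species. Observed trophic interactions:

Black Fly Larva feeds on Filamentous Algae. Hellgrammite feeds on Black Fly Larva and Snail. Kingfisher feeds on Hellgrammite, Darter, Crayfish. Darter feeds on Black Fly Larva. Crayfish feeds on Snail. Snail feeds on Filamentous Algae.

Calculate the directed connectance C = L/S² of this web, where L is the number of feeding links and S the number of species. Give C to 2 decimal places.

The web has S = 7 species and L = 9 feeding links.
C = L / S² = 9 / 49 = 0.1837 ≈ 0.18.

C = 0.18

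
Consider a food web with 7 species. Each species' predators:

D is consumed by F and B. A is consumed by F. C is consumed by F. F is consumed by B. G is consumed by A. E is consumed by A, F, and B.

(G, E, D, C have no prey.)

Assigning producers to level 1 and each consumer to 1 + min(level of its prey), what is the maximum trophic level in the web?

2

Producers (level 1): G, E, D, C.
Following each consumer down to its lowest-level prey: G → A (levels 1 through 2).
All prey of A (G 1, E 1) are at level 1 or above, so A is at level 1 + 1 = 2.
Every consumer has at least one prey at level 1 or below, so none exceeds level 2.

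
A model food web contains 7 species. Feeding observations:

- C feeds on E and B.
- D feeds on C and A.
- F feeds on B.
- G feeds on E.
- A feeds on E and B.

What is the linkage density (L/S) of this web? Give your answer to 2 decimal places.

L/S = 1.14

There are L = 8 links among S = 7 species.
L/S = 8/7 = 1.1429 ≈ 1.14.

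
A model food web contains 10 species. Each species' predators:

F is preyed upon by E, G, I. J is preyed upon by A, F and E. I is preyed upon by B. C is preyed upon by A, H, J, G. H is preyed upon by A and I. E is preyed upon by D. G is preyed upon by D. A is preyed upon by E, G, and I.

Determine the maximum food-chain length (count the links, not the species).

4 links

One longest chain: C → J → A → I → B.
It has 5 species and 4 links.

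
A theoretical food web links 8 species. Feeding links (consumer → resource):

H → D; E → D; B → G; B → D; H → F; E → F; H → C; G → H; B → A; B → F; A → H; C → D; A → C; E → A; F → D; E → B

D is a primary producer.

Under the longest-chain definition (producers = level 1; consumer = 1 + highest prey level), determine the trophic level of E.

Trophic level 6

D is a producer → level 1.
C eats D → level 2.
H eats C (level 2); other prey at levels: D 1, F 2 → level 3.
G eats H → level 4.
B eats G (level 4); other prey at levels: D 1, F 2, A 4 → level 5.
E eats B (level 5); other prey at levels: D 1, F 2, A 4 → level 6.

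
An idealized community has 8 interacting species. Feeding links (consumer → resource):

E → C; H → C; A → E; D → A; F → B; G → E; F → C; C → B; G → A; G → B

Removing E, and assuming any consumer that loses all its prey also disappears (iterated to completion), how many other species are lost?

2

Remove E.
Round 1: A (all prey gone) → extinct.
Round 2: D (all prey gone) → extinct.
No further losses. Total secondary extinctions: 2.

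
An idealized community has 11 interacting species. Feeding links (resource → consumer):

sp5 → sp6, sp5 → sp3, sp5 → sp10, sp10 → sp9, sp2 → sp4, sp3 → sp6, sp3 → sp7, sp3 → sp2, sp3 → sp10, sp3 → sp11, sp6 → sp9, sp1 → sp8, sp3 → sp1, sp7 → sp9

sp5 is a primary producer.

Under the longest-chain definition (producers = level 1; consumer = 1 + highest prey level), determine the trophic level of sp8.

Trophic level 4

sp5 is a producer → level 1.
sp3 eats sp5 → level 2.
sp1 eats sp3 → level 3.
sp8 eats sp1 → level 4.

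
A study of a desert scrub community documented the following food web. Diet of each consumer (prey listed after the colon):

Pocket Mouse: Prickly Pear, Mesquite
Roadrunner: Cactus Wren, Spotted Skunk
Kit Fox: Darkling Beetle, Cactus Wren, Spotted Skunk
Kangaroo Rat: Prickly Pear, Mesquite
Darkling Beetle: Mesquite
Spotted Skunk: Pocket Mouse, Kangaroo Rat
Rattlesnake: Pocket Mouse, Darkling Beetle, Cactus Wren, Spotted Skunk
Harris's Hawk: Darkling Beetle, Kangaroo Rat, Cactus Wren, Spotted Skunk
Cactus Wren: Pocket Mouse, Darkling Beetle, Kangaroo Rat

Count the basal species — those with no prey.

Basal species (no prey listed): Prickly Pear, Mesquite.
Count: 2.

2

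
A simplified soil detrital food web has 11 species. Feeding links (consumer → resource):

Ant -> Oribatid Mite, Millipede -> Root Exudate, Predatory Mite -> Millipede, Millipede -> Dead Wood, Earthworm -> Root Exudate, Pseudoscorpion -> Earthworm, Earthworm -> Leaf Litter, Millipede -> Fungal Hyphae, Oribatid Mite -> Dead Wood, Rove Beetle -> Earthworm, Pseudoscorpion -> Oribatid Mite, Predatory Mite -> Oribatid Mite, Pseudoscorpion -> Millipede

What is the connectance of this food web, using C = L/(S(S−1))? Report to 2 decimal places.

The web has S = 11 species and L = 13 feeding links.
C = L / (S(S−1)) = 13 / 110 = 0.1182 ≈ 0.12.

C = 0.12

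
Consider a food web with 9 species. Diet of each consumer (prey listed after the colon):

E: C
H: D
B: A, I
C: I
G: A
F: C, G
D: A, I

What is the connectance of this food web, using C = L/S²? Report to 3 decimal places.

C = 0.123

The web has S = 9 species and L = 10 feeding links.
C = L / S² = 10 / 81 = 0.1235 ≈ 0.123.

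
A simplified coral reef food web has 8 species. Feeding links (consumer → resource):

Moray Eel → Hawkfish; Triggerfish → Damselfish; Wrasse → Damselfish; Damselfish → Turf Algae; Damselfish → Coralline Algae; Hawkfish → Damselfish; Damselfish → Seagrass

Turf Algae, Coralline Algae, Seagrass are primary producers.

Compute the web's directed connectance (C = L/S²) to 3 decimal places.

C = 0.109

The web has S = 8 species and L = 7 feeding links.
C = L / S² = 7 / 64 = 0.1094 ≈ 0.109.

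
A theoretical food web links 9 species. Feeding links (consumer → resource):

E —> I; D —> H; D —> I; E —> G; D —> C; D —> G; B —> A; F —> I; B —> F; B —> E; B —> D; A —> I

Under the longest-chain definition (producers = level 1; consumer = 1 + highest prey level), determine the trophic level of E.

Trophic level 2

G is a producer → level 1.
E eats G (level 1); other prey at levels: I 1 → level 2.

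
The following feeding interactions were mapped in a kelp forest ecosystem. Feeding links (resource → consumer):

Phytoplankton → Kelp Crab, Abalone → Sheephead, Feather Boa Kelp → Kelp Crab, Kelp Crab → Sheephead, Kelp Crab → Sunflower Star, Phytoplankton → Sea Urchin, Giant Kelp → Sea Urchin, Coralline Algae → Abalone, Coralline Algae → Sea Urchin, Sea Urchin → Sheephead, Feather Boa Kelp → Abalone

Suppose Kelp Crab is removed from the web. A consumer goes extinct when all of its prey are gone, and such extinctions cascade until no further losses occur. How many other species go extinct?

1

Remove Kelp Crab.
Round 1: Sunflower Star (all prey gone) → extinct.
No further losses. Total secondary extinctions: 1.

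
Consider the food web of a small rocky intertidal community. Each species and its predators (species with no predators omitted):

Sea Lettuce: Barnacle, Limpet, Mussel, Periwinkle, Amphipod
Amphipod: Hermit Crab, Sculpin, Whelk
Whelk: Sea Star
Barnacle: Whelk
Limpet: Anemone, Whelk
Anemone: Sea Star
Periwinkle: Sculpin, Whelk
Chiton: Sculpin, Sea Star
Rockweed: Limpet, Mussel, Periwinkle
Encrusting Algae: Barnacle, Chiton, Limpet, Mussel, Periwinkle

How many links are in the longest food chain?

One longest chain: Encrusting Algae → Limpet → Anemone → Sea Star.
It has 4 species and 3 links.

3 links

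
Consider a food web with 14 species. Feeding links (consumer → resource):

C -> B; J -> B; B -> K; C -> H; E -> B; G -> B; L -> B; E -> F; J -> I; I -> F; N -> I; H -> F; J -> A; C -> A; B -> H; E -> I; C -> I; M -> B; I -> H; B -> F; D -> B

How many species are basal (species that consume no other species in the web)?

3

Basal species (no prey listed): F, K, A.
Count: 3.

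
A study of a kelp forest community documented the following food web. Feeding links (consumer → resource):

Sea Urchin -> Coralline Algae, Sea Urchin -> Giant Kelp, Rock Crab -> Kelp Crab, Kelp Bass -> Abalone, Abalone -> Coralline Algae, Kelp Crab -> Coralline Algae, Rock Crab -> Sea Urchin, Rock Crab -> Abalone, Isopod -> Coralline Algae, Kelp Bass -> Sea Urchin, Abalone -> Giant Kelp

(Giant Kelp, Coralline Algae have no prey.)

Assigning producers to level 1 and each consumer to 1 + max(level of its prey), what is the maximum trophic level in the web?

Producers (level 1): Giant Kelp, Coralline Algae.
Giant Kelp → Sea Urchin → Kelp Bass gives Kelp Bass level 3.
No species has a prey at level 3, so no species reaches level 4.

3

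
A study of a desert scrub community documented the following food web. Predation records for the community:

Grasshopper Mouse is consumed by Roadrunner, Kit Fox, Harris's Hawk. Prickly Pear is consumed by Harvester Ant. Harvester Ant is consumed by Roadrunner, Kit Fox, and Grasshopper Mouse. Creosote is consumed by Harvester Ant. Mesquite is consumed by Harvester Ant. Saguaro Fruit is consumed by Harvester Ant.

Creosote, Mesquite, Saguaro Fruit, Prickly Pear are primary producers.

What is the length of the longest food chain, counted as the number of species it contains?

One longest chain: Creosote → Harvester Ant → Grasshopper Mouse → Roadrunner.
It has 4 species and 3 links.

4 species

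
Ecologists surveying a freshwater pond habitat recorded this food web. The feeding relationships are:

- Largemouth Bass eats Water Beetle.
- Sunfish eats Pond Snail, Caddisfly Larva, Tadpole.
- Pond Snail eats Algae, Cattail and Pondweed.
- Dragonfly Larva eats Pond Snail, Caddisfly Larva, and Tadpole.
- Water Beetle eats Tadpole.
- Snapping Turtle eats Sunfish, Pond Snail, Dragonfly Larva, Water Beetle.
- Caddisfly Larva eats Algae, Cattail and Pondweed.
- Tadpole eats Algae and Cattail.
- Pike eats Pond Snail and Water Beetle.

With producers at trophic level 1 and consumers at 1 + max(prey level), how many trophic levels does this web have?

Producers (level 1): Algae, Pondweed, Cattail.
Algae → Tadpole → Water Beetle → Snapping Turtle gives Snapping Turtle level 4.
No species has a prey at level 4, so no species reaches level 5.

4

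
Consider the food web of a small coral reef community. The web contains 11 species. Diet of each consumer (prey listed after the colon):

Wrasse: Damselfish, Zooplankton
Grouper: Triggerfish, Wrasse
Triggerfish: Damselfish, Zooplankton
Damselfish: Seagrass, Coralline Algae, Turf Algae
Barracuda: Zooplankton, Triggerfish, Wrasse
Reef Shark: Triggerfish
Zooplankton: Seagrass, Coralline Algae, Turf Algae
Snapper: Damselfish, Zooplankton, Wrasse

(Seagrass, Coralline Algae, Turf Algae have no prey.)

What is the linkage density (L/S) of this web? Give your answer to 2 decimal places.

L/S = 1.73

There are L = 19 links among S = 11 species.
L/S = 19/11 = 1.7273 ≈ 1.73.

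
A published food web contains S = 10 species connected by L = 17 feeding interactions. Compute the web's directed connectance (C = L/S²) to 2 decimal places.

The web has S = 10 species and L = 17 feeding links.
C = L / S² = 17 / 100 = 0.1700 ≈ 0.17.

C = 0.17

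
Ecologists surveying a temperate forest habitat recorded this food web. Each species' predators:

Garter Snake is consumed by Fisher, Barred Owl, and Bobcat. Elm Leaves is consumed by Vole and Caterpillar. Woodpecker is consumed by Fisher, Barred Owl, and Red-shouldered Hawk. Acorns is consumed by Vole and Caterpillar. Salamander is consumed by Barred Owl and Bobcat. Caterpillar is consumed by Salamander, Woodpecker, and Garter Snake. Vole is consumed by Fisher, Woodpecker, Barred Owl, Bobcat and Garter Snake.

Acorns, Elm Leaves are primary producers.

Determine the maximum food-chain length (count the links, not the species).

3 links

One longest chain: Acorns → Vole → Woodpecker → Red-shouldered Hawk.
It has 4 species and 3 links.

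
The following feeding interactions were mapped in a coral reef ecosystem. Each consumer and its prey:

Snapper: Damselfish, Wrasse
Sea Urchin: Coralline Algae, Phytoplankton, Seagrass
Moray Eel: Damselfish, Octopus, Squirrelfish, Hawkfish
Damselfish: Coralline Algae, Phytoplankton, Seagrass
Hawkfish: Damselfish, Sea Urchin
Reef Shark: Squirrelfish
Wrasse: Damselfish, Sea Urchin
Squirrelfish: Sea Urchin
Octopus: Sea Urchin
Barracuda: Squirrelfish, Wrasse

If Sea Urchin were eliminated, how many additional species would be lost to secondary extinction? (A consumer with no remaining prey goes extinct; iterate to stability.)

Remove Sea Urchin.
Round 1: Octopus (all prey gone), Squirrelfish (all prey gone) → extinct.
Round 2: Reef Shark (all prey gone) → extinct.
No further losses. Total secondary extinctions: 3.

3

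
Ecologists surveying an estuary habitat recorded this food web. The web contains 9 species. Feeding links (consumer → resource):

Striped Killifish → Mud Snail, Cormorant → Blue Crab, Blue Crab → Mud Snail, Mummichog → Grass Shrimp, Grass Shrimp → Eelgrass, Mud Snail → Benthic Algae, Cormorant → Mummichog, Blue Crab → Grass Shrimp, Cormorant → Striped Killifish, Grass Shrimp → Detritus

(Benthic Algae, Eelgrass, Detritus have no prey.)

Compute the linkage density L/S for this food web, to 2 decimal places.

There are L = 10 links among S = 9 species.
L/S = 10/9 = 1.1111 ≈ 1.11.

L/S = 1.11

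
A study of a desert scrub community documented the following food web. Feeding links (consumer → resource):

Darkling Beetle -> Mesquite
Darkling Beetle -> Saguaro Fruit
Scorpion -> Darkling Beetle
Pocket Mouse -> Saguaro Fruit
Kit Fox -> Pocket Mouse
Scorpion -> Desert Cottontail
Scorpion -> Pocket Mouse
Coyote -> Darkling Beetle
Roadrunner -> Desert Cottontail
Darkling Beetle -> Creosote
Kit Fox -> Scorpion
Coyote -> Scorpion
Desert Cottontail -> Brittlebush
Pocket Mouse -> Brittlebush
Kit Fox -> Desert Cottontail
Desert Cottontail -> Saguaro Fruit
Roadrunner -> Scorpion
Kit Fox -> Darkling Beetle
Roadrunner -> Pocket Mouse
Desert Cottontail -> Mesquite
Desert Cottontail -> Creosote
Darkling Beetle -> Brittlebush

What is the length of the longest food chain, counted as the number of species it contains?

One longest chain: Brittlebush → Desert Cottontail → Scorpion → Coyote.
It has 4 species and 3 links.

4 species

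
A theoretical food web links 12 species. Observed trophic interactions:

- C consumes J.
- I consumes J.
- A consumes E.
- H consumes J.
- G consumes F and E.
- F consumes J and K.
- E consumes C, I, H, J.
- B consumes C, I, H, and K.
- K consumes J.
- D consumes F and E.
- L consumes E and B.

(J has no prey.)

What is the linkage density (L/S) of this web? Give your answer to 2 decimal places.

There are L = 21 links among S = 12 species.
L/S = 21/12 = 1.7500 ≈ 1.75.

L/S = 1.75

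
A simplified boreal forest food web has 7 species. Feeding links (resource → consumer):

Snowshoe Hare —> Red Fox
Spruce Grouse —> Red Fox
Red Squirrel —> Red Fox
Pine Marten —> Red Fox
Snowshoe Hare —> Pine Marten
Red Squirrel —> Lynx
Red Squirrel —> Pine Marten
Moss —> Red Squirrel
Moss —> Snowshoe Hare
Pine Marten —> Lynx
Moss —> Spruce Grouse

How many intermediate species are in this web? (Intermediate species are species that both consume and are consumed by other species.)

Intermediate species (has both prey and predators): Spruce Grouse, Red Squirrel, Snowshoe Hare, Pine Marten.
Count: 4.

4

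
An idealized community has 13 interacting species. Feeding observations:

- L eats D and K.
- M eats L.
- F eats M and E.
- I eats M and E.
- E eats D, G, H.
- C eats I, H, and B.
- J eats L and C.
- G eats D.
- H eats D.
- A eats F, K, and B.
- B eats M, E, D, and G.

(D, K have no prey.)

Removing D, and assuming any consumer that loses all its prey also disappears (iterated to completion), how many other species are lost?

Remove D.
Round 1: G (all prey gone), H (all prey gone) → extinct.
Round 2: E (all prey gone) → extinct.
No further losses. Total secondary extinctions: 3.

3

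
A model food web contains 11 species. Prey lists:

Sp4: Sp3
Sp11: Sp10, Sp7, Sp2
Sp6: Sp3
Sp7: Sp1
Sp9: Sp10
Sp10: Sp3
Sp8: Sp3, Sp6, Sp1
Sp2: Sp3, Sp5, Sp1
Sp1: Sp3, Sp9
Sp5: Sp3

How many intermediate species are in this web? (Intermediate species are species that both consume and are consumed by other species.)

Intermediate species (has both prey and predators): Sp5, Sp6, Sp10, Sp9, Sp1, Sp7, Sp2.
Count: 7.

7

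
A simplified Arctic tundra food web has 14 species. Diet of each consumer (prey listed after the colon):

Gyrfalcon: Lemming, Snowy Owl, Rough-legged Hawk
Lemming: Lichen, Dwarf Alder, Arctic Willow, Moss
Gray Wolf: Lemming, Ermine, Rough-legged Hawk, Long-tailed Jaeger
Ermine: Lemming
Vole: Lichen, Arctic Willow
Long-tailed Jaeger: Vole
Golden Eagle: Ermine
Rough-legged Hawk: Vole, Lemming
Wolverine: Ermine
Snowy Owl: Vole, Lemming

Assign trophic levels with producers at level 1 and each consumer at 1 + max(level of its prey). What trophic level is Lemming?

Trophic level 2

Lichen is a producer → level 1.
Lemming eats Lichen (level 1); other prey at levels: Dwarf Alder 1, Arctic Willow 1, Moss 1 → level 2.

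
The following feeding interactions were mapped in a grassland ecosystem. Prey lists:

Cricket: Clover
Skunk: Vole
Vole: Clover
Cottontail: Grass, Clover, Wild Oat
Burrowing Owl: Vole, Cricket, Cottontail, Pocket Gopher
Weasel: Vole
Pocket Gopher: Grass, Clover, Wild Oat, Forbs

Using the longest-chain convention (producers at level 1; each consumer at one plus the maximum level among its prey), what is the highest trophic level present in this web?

Producers (level 1): Grass, Clover, Wild Oat, Forbs.
Clover → Vole → Burrowing Owl gives Burrowing Owl level 3.
No species has a prey at level 3, so no species reaches level 4.

3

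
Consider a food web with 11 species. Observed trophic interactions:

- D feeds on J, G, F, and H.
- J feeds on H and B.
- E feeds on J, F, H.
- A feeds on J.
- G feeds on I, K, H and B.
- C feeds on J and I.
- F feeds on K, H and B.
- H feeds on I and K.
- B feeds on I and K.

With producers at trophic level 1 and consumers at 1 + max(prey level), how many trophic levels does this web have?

Producers (level 1): K, I.
K → H → F → E gives E level 4.
No species has a prey at level 4, so no species reaches level 5.

4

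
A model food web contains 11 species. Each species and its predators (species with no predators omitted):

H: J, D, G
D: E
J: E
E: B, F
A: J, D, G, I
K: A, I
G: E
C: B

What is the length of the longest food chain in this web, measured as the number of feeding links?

4 links

One longest chain: K → A → J → E → B.
It has 5 species and 4 links.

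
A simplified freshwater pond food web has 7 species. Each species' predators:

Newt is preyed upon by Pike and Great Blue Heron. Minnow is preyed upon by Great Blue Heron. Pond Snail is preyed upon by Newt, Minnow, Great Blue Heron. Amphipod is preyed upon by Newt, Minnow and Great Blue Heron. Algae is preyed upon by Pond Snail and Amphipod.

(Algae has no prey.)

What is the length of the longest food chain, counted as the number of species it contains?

One longest chain: Algae → Pond Snail → Newt → Pike.
It has 4 species and 3 links.

4 species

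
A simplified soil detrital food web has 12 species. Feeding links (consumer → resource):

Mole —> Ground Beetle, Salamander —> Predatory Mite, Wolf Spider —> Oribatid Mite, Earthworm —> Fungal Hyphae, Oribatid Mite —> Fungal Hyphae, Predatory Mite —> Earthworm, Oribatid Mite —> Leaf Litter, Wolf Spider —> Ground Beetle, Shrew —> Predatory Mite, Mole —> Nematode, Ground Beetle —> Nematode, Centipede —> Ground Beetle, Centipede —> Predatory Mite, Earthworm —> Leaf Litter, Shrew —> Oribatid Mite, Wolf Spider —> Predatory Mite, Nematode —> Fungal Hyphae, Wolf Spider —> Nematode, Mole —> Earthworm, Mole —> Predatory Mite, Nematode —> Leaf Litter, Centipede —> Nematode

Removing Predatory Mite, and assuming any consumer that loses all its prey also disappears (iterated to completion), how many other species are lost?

Remove Predatory Mite.
Round 1: Salamander (all prey gone) → extinct.
No further losses. Total secondary extinctions: 1.

1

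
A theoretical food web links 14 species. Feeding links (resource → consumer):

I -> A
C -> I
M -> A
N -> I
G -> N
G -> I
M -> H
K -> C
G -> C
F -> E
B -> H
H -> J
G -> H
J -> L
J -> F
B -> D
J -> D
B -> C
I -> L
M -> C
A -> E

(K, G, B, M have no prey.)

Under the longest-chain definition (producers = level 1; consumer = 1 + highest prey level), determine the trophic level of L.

G is a producer → level 1.
H eats G (level 1); other prey at levels: B 1, M 1 → level 2.
J eats H → level 3.
L eats J (level 3); other prey at levels: I 3 → level 4.

Trophic level 4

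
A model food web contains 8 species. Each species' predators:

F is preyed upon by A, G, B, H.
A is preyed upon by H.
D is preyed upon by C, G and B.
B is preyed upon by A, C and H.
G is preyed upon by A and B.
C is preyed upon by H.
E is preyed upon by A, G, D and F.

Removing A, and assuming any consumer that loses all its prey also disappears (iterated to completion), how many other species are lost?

Remove A.
Every predator of it retains at least one other prey: H still has F, B, C.
No consumer loses all prey, so no secondary extinctions occur.

0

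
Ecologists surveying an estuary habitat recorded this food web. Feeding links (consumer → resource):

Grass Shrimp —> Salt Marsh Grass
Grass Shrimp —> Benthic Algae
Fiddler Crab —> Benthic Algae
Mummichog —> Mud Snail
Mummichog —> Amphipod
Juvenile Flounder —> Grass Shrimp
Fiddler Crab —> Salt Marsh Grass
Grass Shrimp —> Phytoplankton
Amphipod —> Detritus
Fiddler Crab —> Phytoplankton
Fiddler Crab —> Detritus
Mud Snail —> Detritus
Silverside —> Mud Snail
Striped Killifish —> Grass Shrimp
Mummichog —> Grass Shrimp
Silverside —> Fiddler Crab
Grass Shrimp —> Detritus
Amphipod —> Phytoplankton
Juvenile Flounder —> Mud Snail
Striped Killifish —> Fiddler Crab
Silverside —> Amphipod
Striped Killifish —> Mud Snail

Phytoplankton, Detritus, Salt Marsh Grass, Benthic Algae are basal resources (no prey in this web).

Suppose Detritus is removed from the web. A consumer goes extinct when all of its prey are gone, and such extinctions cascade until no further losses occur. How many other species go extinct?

1

Remove Detritus.
Round 1: Mud Snail (all prey gone) → extinct.
No further losses. Total secondary extinctions: 1.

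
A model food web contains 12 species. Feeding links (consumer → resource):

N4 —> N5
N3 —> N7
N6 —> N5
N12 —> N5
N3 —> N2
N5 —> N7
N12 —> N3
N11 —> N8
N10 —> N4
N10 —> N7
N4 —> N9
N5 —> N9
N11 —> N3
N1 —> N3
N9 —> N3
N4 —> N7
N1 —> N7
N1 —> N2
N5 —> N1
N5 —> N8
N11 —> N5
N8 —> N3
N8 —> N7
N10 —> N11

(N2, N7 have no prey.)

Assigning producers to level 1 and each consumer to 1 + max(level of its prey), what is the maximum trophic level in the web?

Producers (level 1): N2, N7.
N2 → N3 → N9 → N5 → N11 → N10 gives N10 level 6.
No species has a prey at level 6, so no species reaches level 7.

6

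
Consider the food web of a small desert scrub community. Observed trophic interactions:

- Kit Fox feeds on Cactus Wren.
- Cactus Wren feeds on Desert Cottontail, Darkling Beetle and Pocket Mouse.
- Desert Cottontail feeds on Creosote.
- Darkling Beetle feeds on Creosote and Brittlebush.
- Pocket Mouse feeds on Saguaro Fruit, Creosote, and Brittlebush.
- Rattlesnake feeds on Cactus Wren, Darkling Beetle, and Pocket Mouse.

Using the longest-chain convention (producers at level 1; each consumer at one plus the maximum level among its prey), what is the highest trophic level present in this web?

4

Producers (level 1): Creosote, Brittlebush, Saguaro Fruit.
Creosote → Desert Cottontail → Cactus Wren → Kit Fox gives Kit Fox level 4.
No species has a prey at level 4, so no species reaches level 5.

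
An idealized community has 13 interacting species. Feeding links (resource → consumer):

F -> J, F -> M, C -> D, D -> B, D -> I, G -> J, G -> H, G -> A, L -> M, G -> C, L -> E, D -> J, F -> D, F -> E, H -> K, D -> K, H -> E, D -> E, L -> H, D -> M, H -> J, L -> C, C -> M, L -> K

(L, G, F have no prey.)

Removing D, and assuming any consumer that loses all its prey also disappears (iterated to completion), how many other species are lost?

2

Remove D.
Round 1: I (all prey gone), B (all prey gone) → extinct.
No further losses. Total secondary extinctions: 2.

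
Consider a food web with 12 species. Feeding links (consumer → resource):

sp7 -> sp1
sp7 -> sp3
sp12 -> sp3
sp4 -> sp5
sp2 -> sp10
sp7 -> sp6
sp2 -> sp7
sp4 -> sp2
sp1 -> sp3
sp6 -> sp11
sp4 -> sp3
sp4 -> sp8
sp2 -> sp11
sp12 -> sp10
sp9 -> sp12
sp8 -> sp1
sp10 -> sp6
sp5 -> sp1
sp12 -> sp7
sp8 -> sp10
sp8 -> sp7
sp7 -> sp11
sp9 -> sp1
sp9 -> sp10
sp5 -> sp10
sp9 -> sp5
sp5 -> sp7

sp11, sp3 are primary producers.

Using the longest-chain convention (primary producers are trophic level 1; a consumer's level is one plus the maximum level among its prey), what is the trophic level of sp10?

sp11 is a producer → level 1.
sp6 eats sp11 → level 2.
sp10 eats sp6 → level 3.

Trophic level 3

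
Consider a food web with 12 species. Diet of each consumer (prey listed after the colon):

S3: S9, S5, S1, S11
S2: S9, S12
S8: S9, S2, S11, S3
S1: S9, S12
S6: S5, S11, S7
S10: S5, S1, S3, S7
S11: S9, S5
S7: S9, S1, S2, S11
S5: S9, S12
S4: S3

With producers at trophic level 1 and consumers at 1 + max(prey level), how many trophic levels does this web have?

5

Producers (level 1): S9, S12.
S9 → S5 → S11 → S3 → S4 gives S4 level 5.
No species has a prey at level 5, so no species reaches level 6.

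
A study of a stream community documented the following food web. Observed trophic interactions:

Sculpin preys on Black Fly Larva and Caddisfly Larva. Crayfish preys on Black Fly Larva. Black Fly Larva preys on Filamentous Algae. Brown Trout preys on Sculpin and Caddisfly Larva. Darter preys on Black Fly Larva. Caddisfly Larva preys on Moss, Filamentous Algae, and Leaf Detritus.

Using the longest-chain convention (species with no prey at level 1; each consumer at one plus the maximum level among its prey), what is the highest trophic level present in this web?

Basal resources (level 1): Filamentous Algae, Leaf Detritus, Moss.
Filamentous Algae → Caddisfly Larva → Sculpin → Brown Trout gives Brown Trout level 4.
No species has a prey at level 4, so no species reaches level 5.

4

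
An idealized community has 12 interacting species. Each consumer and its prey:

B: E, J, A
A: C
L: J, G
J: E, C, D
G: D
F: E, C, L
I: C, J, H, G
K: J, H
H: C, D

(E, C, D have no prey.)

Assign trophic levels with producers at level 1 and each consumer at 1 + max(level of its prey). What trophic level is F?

Trophic level 4

E is a producer → level 1.
J eats E (level 1); other prey at levels: C 1, D 1 → level 2.
L eats J (level 2); other prey at levels: G 2 → level 3.
F eats L (level 3); other prey at levels: E 1, C 1 → level 4.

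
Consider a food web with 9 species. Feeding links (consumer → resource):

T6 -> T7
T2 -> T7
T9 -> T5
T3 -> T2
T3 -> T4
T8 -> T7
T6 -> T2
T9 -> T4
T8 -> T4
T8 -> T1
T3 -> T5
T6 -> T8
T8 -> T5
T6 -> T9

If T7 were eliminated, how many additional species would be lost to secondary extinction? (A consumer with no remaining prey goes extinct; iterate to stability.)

Remove T7.
Round 1: T2 (all prey gone) → extinct.
No further losses. Total secondary extinctions: 1.

1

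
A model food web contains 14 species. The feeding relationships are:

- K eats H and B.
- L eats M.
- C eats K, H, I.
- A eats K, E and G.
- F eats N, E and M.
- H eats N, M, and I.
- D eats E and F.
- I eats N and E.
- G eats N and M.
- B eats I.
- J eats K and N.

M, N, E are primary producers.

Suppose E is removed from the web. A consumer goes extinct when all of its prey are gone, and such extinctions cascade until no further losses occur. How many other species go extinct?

0

Remove E.
Every predator of it retains at least one other prey: F still has M, N; I still has N; D still has F; A still has G, K.
No consumer loses all prey, so no secondary extinctions occur.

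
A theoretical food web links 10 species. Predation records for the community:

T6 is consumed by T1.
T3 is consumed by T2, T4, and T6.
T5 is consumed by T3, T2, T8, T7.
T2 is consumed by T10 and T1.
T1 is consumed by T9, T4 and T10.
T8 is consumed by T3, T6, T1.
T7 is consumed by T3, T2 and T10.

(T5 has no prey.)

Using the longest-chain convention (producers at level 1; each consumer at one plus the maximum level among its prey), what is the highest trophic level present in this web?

Producers (level 1): T5.
T5 → T8 → T3 → T6 → T1 → T4 gives T4 level 6.
No species has a prey at level 6, so no species reaches level 7.

6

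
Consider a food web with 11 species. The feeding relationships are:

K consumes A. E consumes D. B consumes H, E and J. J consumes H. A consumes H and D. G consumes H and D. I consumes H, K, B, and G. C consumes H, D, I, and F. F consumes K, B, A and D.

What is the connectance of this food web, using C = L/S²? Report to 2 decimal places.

C = 0.18

The web has S = 11 species and L = 22 feeding links.
C = L / S² = 22 / 121 = 0.1818 ≈ 0.18.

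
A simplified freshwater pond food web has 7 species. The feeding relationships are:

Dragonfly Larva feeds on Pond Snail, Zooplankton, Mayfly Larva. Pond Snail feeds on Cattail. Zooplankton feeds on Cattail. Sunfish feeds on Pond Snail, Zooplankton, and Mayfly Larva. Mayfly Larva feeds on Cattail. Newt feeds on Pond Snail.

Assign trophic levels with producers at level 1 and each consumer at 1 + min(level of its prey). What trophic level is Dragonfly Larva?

Cattail is a producer → level 1.
Mayfly Larva eats Cattail → level 2.
Dragonfly Larva eats Mayfly Larva → level 3.
No prey of Dragonfly Larva is below level 2, so 3 is the minimum.

Trophic level 3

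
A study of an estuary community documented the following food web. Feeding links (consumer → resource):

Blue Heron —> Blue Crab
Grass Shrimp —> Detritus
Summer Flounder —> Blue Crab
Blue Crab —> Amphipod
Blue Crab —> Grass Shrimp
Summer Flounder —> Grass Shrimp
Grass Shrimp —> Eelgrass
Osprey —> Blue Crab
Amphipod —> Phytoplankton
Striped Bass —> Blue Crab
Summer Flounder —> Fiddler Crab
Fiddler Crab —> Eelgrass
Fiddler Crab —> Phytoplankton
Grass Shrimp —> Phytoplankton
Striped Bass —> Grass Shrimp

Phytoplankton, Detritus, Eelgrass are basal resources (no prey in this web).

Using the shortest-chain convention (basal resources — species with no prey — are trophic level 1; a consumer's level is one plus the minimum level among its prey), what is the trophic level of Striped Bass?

Trophic level 3

Phytoplankton has no prey (basal) → level 1.
Grass Shrimp eats Phytoplankton → level 2.
Striped Bass eats Grass Shrimp → level 3.
No prey of Striped Bass is below level 2, so 3 is the minimum.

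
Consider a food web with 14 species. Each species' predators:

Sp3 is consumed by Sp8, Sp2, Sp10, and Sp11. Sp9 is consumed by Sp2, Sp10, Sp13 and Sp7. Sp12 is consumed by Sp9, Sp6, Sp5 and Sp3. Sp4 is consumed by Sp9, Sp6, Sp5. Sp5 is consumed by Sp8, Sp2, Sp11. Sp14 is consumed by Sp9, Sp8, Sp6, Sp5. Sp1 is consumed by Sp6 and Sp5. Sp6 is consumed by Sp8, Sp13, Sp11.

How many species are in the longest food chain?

One longest chain: Sp4 → Sp6 → Sp11.
It has 3 species and 2 links.

3 species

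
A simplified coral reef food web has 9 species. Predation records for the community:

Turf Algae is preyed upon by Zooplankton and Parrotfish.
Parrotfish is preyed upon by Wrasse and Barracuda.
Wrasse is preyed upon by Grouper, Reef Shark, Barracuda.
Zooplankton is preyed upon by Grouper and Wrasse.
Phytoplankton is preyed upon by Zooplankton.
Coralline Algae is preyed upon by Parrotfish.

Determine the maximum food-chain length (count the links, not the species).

One longest chain: Coralline Algae → Parrotfish → Wrasse → Barracuda.
It has 4 species and 3 links.

3 links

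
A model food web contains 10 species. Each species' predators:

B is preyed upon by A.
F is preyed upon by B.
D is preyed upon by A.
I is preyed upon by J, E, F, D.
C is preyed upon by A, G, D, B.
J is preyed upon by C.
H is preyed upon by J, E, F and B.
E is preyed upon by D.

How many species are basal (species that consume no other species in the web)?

Basal species (no prey listed): I, H.
Count: 2.

2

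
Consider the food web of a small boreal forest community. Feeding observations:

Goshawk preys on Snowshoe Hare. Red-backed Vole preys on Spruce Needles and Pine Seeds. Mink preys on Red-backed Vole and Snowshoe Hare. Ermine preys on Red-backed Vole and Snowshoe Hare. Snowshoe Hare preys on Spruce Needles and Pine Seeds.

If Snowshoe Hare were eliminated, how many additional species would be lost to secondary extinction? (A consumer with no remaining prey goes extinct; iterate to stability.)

Remove Snowshoe Hare.
Round 1: Goshawk (all prey gone) → extinct.
No further losses. Total secondary extinctions: 1.

1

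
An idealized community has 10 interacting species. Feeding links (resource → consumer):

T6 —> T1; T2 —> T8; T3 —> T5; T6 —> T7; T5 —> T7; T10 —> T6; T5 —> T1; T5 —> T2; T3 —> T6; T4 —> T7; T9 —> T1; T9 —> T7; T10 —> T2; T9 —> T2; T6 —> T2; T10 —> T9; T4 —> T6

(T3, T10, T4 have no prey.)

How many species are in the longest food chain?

One longest chain: T10 → T9 → T2 → T8.
It has 4 species and 3 links.

4 species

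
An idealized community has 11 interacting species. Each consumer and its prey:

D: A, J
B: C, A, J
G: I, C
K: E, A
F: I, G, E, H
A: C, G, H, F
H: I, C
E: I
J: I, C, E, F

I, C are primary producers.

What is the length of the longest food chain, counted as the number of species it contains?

One longest chain: I → G → F → A → D.
It has 5 species and 4 links.

5 species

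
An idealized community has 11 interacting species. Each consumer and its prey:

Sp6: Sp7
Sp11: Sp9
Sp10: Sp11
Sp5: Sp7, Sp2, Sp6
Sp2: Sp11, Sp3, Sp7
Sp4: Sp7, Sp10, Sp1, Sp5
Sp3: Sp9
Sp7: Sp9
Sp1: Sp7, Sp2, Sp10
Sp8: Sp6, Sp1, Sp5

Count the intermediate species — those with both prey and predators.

8

Intermediate species (has both prey and predators): Sp11, Sp3, Sp7, Sp2, Sp10, Sp6, Sp1, Sp5.
Count: 8.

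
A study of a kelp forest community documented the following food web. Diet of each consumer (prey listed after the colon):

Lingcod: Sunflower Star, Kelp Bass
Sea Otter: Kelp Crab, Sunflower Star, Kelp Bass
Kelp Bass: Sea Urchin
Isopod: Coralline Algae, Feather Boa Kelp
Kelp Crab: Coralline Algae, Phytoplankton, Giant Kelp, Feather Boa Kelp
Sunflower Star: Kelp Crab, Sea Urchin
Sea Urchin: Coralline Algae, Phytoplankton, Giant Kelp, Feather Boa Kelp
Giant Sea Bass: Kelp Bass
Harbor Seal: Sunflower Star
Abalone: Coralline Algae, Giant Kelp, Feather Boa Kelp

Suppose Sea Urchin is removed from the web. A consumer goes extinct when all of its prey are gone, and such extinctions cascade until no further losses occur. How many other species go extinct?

2

Remove Sea Urchin.
Round 1: Kelp Bass (all prey gone) → extinct.
Round 2: Giant Sea Bass (all prey gone) → extinct.
No further losses. Total secondary extinctions: 2.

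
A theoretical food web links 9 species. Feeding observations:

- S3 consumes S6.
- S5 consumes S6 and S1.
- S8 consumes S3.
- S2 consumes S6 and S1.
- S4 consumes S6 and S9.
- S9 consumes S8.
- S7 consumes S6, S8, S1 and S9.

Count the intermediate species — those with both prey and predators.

3

Intermediate species (has both prey and predators): S3, S8, S9.
Count: 3.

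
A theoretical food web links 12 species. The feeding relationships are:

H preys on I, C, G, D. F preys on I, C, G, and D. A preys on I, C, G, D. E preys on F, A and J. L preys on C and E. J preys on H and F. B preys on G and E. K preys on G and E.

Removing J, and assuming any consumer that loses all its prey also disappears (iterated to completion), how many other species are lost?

0

Remove J.
Every predator of it retains at least one other prey: E still has A, F.
No consumer loses all prey, so no secondary extinctions occur.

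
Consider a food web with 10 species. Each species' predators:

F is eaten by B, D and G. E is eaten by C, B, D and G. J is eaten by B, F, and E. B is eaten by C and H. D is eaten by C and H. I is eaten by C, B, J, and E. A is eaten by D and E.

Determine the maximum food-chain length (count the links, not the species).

One longest chain: I → J → F → B → C.
It has 5 species and 4 links.

4 links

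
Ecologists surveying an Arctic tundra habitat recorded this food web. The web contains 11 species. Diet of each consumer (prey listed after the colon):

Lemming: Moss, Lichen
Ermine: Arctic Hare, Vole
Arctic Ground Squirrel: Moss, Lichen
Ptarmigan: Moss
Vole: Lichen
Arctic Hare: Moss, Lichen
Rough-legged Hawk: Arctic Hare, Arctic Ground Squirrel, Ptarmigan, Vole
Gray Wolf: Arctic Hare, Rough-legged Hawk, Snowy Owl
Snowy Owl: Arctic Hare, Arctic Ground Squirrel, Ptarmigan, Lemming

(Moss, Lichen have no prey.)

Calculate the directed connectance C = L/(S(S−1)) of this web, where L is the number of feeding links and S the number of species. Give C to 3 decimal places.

C = 0.191

The web has S = 11 species and L = 21 feeding links.
C = L / (S(S−1)) = 21 / 110 = 0.1909 ≈ 0.191.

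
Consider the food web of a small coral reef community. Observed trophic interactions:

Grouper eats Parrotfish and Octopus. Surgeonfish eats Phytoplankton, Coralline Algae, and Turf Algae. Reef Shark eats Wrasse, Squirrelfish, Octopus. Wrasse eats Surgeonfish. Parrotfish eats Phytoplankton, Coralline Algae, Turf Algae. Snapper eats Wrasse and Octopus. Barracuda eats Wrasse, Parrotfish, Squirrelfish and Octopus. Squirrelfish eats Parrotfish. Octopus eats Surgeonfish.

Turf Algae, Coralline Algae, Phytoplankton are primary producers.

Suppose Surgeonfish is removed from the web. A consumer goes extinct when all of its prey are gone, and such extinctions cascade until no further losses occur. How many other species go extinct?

Remove Surgeonfish.
Round 1: Wrasse (all prey gone), Octopus (all prey gone) → extinct.
Round 2: Snapper (all prey gone) → extinct.
No further losses. Total secondary extinctions: 3.

3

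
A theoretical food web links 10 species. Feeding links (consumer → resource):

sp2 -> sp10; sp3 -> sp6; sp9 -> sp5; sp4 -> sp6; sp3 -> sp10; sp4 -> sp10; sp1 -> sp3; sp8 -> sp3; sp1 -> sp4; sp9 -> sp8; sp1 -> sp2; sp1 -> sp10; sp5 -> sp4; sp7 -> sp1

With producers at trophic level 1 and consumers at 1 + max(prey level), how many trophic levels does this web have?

Producers (level 1): sp10, sp6.
sp10 → sp4 → sp5 → sp9 gives sp9 level 4.
No species has a prey at level 4, so no species reaches level 5.

4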